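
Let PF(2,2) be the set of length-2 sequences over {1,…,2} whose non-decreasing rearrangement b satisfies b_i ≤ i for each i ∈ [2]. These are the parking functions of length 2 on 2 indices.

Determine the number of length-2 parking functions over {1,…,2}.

3

#PF = (3−2)·3^(2−1) = 1 · 3 = 3
E.g. (2,1) → sorted (1,2): b_i ≤ i ∀i, a PF.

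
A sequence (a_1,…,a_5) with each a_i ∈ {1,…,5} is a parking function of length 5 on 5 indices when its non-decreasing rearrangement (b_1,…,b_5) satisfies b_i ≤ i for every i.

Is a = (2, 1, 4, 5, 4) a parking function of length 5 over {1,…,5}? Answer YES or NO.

Rearranged: b = (1, 2, 4, 4, 5).
  b_1=1 ≤ 1
  b_2=2 ≤ 2
  b_3=4 > 3
  fails at i=3 ⇒ NO

NO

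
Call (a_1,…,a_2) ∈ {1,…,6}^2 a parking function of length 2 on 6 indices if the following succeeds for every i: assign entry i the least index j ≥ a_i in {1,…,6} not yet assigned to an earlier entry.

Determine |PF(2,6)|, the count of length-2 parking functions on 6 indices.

35

#PF = (7−2)·7^(2−1) = 5 · 7 = 35 [KW]
Example (3,4) → sorted (3,4): b_i ≤ 4+i ∀i, a PF.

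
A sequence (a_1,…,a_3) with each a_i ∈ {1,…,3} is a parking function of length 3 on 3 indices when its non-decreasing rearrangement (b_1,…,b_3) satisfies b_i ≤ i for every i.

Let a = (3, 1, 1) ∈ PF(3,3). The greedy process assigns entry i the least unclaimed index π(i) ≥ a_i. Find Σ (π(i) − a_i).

1

Σπ(i) = 1+…+3 = 6; Σa = 3+1+1 = 5; disp = 6−5 = 1.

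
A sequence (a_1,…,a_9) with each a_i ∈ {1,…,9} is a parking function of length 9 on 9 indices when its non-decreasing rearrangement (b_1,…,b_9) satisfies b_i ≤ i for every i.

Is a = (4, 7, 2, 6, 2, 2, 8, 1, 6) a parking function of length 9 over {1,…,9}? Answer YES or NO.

YES

Order a: b = (1, 2, 2, 2, 4, 6, 6, 7, 8).
  b_1=1 ≤ 1
  b_2=2 ≤ 2
  b_3=2 ≤ 3
  b_4=2 ≤ 4
  b_5=4 ≤ 5
  b_6=6 ≤ 6
  b_7=6 ≤ 7
  b_8=7 ≤ 8
  b_9=8 ≤ 9
All bounds hold ⇒ YES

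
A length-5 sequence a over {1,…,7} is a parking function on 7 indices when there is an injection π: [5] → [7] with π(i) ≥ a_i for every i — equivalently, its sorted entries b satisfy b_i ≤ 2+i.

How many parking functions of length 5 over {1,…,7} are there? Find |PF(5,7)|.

|PF| = (8−5)·8^(5−1) = 3 · 4096 = 12288 [KW]
Example (1,3,5,5,7) → sorted (1,3,5,5,7): b_i ≤ 2+i ∀i, a PF.

12288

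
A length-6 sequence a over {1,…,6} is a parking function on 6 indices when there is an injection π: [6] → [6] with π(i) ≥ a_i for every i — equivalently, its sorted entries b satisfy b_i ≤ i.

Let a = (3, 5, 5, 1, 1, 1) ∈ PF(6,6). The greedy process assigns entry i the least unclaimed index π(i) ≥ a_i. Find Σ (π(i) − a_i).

Σπ(i) = 1+…+6 = 21; Σa = 3+5+5+1+1+1 = 16; disp = 21−16 = 5.

5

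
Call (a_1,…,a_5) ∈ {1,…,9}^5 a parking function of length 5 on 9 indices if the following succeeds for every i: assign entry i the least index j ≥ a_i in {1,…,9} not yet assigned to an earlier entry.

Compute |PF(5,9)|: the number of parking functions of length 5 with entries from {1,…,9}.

50000

Count = (10−5)·10^(5−1) = 5·10000 = 50000 (Pollak)
Check (5,7,9,6,8) → sorted (5,6,7,8,9): b_i ≤ 4+i ∀i, a PF.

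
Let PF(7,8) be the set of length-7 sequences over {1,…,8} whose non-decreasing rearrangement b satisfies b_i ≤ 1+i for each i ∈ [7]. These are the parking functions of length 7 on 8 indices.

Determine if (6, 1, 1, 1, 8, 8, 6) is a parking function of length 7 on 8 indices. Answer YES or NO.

Sorted: b = (1, 1, 1, 6, 6, 8, 8).
  b_1=1 ≤ 2
  b_2=1 ≤ 3
  b_3=1 ≤ 4
  b_4=6 > 5
  fails at i=4 ⇒ NO

NO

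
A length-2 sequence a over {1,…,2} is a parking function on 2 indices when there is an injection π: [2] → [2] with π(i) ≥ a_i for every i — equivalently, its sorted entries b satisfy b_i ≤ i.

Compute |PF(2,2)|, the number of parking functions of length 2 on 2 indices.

Count = (2+1−2)·(2+1)^{2−1} = 1×3 = 3 [KW]
Example (1,1) → sorted (1,1): b_i ≤ i ∀i, a PF.

3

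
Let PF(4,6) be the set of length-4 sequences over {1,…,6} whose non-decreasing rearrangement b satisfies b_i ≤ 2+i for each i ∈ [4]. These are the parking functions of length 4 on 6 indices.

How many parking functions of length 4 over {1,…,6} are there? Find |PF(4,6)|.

1029

Count = 3·7^3 = 3×343 = 1029
Check (5,3,3,2) → sorted (2,3,3,5): b_i ≤ 2+i ∀i, a PF.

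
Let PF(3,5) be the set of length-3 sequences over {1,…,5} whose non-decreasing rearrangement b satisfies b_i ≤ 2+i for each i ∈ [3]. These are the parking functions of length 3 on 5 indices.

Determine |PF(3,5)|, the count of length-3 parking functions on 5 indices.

#PF = (5−3+1)·(5+1)^(3−1) = 3×36 = 108 [KW]
Example (4,3,3) → sorted (3,3,4): b_i ≤ 2+i ∀i, a PF.

108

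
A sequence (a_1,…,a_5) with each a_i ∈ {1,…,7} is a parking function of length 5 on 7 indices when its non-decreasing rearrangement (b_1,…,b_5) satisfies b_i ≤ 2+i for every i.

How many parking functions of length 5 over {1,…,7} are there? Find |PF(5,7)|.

#PF = (8−5)·8^(5−1) = 3×4096 = 12288 (Pollak)
One tuple (1,3,5,6,3) → sorted (1,3,3,5,6): b_i ≤ 2+i ∀i, a PF.

12288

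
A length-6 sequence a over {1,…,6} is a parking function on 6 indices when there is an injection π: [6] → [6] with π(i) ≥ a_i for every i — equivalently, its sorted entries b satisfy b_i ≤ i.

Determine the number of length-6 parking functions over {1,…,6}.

16807

#PF = (6−6+1)·(6+1)^(6−1) = 1·16807 = 16807 [KW]
E.g. (2,5,1,6,1,2) → sorted (1,1,2,2,5,6): b_i ≤ i ∀i, a PF.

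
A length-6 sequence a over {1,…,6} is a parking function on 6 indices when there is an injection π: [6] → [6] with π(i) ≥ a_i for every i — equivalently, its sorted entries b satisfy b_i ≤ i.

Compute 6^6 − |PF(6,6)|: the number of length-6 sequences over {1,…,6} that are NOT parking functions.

29849

|PF(6,6)| = (6+1−6)·(6+1)^{6−1} = 1·16807 = 16807 (Pollak)
One tuple (3,3,6,6,6,3) → sorted (3,3,3,6,6,6): b_1=3>1, not a PF.
So 46656 − 16807 = 29849 fail.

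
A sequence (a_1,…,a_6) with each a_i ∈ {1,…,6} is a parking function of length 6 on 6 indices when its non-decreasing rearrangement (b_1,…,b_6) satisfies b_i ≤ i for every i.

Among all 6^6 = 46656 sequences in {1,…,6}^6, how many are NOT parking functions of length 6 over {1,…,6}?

|PF(6,6)| = (6−6+1)·(6+1)^(6−1) = 1·16807 = 16807 [KW]
Example (2,5,6,2,4,5) → sorted (2,2,4,5,5,6): b_1=2>1, not a PF.
6^6 − 16807 = 46656 − 16807 = 29849

29849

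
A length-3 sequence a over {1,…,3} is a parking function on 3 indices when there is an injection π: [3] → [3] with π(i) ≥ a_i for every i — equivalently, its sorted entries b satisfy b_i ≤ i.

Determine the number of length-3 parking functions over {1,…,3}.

16

Count = (3−3+1)·(3+1)^(3−1) = 1·16 = 16 (Konheim–Weiss)
Example (2,3,1) → sorted (1,2,3): b_i ≤ i ∀i, a PF.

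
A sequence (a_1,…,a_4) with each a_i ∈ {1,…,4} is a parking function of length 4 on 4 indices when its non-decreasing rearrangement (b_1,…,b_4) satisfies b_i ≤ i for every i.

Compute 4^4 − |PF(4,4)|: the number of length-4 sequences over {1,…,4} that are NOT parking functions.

|PF(4,4)| = (4−4+1)·(4+1)^(4−1) = 1 · 125 = 125 [KW]
One tuple (1,4,2,4) → sorted (1,2,4,4): b_3=4>3, not a PF.
Total 256; non-PF = 256−125 = 131

131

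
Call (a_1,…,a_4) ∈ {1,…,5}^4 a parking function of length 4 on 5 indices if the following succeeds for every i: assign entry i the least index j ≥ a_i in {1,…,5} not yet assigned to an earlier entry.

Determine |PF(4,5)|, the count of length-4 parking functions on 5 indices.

Count = 2·6^3 = 2 · 216 = 432 (Konheim–Weiss)
Example (1,3,2,1) → sorted (1,1,2,3): b_i ≤ 1+i ∀i, a PF.

432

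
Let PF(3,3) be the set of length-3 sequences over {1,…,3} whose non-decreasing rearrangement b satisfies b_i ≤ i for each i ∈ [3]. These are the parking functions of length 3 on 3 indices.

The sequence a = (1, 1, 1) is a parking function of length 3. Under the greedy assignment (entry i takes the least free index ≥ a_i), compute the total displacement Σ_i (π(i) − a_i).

Σπ = 3·4/2 = 6 (π permutes [3]); Σa = 1+1+1 = 3; disp = 6−3 = 3.

3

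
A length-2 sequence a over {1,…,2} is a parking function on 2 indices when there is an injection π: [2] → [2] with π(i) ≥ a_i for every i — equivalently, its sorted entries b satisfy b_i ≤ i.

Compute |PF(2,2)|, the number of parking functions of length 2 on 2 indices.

3

|PF(2,2)| = (3−2)·3^(2−1) = 1 · 3 = 3 (Konheim–Weiss)
Example (2,1) → sorted (1,2): b_i ≤ i ∀i, a PF.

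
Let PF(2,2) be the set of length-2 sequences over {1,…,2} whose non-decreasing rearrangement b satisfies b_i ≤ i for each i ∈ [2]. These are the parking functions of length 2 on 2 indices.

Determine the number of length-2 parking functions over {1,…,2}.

#PF = 1·3^1 = 1×3 = 3 (Pollak)
Check (1,2) → sorted (1,2): b_i ≤ i ∀i, a PF.

3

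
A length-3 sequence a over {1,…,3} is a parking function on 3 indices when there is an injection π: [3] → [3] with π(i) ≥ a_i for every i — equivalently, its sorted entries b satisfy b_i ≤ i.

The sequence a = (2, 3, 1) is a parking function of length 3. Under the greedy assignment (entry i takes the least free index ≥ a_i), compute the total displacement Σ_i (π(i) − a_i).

Σπ = 3·4/2 = 6 (π permutes [3]); Σa = 2+3+1 = 6; disp = 6−6 = 0.

0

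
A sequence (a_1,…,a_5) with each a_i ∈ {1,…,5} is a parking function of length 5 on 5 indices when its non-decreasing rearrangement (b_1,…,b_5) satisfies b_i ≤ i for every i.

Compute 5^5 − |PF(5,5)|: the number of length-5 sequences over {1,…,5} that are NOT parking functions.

|PF| = (6−5)·6^(5−1) = 1×1296 = 1296
E.g. (3,4,4,3,4) → sorted (3,3,4,4,4): b_1=3>1, not a PF.
5^5 − 1296 = 3125 − 1296 = 1829

1829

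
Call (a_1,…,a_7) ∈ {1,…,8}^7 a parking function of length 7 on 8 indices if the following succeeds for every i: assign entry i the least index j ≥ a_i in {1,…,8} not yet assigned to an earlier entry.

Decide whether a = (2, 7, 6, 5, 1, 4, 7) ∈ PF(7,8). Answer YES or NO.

Sorted: b = (1, 2, 4, 5, 6, 7, 7).
  b_1=1 ≤ 2
  b_2=2 ≤ 3
  b_3=4 ≤ 4
  b_4=5 ≤ 5
  b_5=6 ≤ 6
  b_6=7 ≤ 7
  b_7=7 ≤ 8
All bounds hold ⇒ YES

YES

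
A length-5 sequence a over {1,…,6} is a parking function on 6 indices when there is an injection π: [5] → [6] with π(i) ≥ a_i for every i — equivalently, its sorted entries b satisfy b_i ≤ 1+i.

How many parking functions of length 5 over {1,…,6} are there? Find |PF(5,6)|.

4802

#PF = (6+1−5)·(6+1)^{5−1} = 2·2401 = 4802 (Konheim–Weiss)
Check (3,6,2,2,1) → sorted (1,2,2,3,6): b_i ≤ 1+i ∀i, a PF.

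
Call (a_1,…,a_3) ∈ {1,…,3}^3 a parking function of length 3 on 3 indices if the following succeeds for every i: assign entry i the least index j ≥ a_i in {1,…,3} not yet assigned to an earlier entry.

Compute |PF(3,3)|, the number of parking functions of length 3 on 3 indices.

16

#PF = (3−3+1)·(3+1)^(3−1) = 1·16 = 16 (Pollak)
Example (2,1,2) → sorted (1,2,2): b_i ≤ i ∀i, a PF.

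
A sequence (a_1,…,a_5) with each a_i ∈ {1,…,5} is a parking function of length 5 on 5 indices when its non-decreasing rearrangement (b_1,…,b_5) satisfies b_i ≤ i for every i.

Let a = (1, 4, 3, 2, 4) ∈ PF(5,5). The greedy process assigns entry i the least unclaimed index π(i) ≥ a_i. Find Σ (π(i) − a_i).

Σπ = 15 ({1..5} each once); Σa = 1+4+3+2+4 = 14; disp = 15−14 = 1.

1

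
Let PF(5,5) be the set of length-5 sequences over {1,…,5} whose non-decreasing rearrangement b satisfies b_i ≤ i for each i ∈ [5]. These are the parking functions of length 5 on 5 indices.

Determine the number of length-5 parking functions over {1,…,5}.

Count = (5−5+1)·(5+1)^(5−1) = 1×1296 = 1296 (Konheim–Weiss)
Check (5,2,1,2,3) → sorted (1,2,2,3,5): b_i ≤ i ∀i, a PF.

1296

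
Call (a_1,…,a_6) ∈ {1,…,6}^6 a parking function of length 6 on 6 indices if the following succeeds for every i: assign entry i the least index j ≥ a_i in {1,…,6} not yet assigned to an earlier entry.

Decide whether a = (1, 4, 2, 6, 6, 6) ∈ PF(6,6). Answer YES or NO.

NO

Order a: b = (1, 2, 4, 6, 6, 6).
  b_1=1 ≤ 1
  b_2=2 ≤ 2
  b_3=4 > 3
  fails at i=3 ⇒ NO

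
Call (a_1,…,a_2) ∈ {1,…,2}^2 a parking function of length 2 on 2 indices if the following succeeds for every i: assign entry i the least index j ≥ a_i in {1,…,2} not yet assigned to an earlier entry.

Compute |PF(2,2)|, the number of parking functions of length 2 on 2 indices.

Count = 1·3^1 = 1·3 = 3 [KW]
Example (1,1) → sorted (1,1): b_i ≤ i ∀i, a PF.

3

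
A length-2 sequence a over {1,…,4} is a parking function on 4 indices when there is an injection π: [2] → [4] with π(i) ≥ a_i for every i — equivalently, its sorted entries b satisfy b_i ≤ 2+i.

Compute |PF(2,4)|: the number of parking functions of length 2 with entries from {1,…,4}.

15

Count = 3·5^1 = 3·5 = 15
E.g. (1,3) → sorted (1,3): b_i ≤ 2+i ∀i, a PF.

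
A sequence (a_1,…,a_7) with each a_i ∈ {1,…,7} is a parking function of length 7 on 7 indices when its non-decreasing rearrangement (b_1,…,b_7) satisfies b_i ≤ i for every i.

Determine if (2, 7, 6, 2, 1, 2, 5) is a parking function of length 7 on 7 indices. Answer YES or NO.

YES

Sorted: b = (1, 2, 2, 2, 5, 6, 7).
  b_1=1 ≤ 1
  b_2=2 ≤ 2
  b_3=2 ≤ 3
  b_4=2 ≤ 4
  b_5=5 ≤ 5
  b_6=6 ≤ 6
  b_7=7 ≤ 7
All bounds hold ⇒ YES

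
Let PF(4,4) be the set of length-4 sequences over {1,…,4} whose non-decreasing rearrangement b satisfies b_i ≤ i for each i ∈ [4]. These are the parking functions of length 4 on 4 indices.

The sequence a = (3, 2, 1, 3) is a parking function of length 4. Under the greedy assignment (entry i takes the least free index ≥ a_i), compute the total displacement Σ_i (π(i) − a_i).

1

Σπ = 4·5/2 = 10 (π permutes [4]); Σa = 3+2+1+3 = 9; disp = 10−9 = 1.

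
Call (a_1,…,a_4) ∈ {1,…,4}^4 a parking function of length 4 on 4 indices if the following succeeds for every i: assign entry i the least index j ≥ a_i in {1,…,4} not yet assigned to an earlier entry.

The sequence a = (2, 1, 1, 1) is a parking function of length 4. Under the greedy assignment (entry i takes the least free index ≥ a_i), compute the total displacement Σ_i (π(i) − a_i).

5

Σπ(i) = 1+…+4 = 10; Σa = 2+1+1+1 = 5; disp = 10−5 = 5.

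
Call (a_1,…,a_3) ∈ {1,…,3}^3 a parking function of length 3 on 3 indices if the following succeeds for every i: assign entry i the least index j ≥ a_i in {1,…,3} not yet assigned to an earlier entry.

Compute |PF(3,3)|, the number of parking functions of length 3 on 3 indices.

16

Count = (3−3+1)·(3+1)^(3−1) = 1×16 = 16
Example (2,3,1) → sorted (1,2,3): b_i ≤ i ∀i, a PF.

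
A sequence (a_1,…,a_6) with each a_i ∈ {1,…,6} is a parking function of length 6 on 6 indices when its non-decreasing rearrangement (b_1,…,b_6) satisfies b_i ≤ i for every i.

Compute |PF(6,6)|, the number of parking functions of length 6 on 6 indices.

16807

|PF| = (6+1−6)·(6+1)^{6−1} = 1·16807 = 16807 (Pollak)
Check (1,5,4,1,1,4) → sorted (1,1,1,4,4,5): b_i ≤ i ∀i, a PF.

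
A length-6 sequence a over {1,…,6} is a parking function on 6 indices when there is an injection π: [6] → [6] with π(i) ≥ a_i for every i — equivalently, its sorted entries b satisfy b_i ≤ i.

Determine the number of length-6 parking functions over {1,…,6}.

16807

|PF(6,6)| = (6+1−6)·(6+1)^{6−1} = 1·16807 = 16807 (Pollak)
Check (1,4,3,5,1,2) → sorted (1,1,2,3,4,5): b_i ≤ i ∀i, a PF.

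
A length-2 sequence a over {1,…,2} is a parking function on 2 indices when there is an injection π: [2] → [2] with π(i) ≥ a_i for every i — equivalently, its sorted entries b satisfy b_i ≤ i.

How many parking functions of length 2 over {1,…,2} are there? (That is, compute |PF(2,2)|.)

3

|PF(2,2)| = 1·3^1 = 1·3 = 3 (Pollak)
Example (2,1) → sorted (1,2): b_i ≤ i ∀i, a PF.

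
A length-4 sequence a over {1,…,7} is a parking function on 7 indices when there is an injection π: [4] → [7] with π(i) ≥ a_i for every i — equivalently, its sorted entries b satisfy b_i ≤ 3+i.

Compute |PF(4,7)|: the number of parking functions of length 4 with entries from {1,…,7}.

2048

|PF| = (8−4)·8^(4−1) = 4×512 = 2048
E.g. (5,3,2,3) → sorted (2,3,3,5): b_i ≤ 3+i ∀i, a PF.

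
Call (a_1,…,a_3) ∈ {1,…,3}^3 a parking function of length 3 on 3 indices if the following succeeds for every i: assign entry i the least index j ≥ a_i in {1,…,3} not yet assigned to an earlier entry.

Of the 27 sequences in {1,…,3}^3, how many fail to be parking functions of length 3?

11

#PF = (4−3)·4^(3−1) = 1 · 16 = 16
Example (3,3,3) → sorted (3,3,3): b_1=3>1, not a PF.
3^3 − 16 = 27 − 16 = 11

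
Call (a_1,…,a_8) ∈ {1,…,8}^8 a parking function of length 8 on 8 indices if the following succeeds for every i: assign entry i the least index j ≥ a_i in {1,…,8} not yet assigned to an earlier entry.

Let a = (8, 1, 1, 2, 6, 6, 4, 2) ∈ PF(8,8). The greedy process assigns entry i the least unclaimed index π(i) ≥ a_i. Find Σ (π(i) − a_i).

6

Σπ(i) = 1+…+8 = 36; Σa = 8+1+1+2+6+6+4+2 = 30; disp = 36−30 = 6.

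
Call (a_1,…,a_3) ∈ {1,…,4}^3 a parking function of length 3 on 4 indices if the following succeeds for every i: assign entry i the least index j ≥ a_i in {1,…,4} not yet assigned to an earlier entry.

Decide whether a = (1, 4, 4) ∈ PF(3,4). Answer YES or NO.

Sorted: b = (1, 4, 4).
  b_1=1 ≤ 2
  b_2=4 > 3
  fails at i=2 ⇒ NO

NO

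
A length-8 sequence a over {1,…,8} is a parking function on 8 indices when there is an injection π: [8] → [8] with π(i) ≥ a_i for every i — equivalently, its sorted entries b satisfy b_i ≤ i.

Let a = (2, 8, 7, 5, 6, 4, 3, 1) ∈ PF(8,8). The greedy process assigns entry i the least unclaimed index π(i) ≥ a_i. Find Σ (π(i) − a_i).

0

Σπ = 36 ({1..8} each once); Σa = 2+8+7+5+6+4+3+1 = 36; disp = 36−36 = 0.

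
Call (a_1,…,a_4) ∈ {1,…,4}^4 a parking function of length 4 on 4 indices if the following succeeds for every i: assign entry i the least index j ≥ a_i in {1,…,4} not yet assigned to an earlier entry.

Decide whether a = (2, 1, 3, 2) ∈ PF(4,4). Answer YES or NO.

YES

Sorted: b = (1, 2, 2, 3).
  b_1=1 ≤ 1
  b_2=2 ≤ 2
  b_3=2 ≤ 3
  b_4=3 ≤ 4
All bounds hold ⇒ YES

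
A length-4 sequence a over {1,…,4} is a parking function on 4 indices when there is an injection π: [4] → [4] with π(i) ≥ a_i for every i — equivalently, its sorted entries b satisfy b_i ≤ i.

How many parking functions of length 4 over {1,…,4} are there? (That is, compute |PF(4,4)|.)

125

|PF| = (4−4+1)·(4+1)^(4−1) = 1 · 125 = 125 [KW]
Check (4,1,1,2) → sorted (1,1,2,4): b_i ≤ i ∀i, a PF.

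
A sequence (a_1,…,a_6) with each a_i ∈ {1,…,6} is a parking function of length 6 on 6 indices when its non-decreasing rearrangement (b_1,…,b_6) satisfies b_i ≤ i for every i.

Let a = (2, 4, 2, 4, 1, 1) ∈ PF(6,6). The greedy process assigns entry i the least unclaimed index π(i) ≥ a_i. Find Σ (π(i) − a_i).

Σπ = 6·7/2 = 21 (π permutes [6]); Σa = 2+4+2+4+1+1 = 14; disp = 21−14 = 7.

7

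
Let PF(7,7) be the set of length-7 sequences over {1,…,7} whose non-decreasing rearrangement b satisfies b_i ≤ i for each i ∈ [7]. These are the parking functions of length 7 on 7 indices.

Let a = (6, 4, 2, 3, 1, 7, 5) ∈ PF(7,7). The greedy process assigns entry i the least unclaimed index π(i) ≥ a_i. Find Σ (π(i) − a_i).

0

Σπ(i) = 1+…+7 = 28; Σa = 6+4+2+3+1+7+5 = 28; disp = 28−28 = 0.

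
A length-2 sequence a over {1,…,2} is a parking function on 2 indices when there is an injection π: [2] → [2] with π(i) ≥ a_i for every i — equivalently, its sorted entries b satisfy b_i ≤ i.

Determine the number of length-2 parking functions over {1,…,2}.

3

Count = (3−2)·3^(2−1) = 1 · 3 = 3 (Pollak)
Example (1,1) → sorted (1,1): b_i ≤ i ∀i, a PF.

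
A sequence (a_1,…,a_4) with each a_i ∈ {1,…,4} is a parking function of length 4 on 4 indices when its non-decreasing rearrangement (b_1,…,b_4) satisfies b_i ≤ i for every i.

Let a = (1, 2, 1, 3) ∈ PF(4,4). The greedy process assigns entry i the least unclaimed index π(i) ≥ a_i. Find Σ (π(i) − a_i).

Σπ = 10 ({1..4} each once); Σa = 1+2+1+3 = 7; disp = 10−7 = 3.

3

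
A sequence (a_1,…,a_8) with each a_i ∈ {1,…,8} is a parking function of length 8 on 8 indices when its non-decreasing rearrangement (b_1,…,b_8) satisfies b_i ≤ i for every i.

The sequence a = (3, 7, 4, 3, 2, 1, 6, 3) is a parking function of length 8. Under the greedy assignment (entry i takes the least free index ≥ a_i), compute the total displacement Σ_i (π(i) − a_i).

7

Σπ(i) = 1+…+8 = 36; Σa = 3+7+4+3+2+1+6+3 = 29; disp = 36−29 = 7.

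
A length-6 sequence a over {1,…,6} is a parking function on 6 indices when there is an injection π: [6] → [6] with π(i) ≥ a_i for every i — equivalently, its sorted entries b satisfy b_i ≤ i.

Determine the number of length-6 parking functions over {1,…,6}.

#PF = 1·7^5 = 1×16807 = 16807 [KW]
E.g. (2,2,1,4,1,5) → sorted (1,1,2,2,4,5): b_i ≤ i ∀i, a PF.

16807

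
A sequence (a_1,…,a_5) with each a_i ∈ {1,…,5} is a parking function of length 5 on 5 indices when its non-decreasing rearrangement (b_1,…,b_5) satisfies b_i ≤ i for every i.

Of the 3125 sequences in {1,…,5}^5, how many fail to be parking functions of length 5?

1829

Count = 1·6^4 = 1·1296 = 1296 (Pollak)
Example (1,5,4,4,1) → sorted (1,1,4,4,5): b_3=4>3, not a PF.
5^5 − 1296 = 3125 − 1296 = 1829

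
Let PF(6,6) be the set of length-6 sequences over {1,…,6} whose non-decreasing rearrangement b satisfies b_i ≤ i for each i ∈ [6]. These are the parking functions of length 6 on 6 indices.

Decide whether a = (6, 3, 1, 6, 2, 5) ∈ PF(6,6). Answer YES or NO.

Rearranged: b = (1, 2, 3, 5, 6, 6).
  b_1=1 ≤ 1
  b_2=2 ≤ 2
  b_3=3 ≤ 3
  b_4=5 > 4
  fails at i=4 ⇒ NO

NO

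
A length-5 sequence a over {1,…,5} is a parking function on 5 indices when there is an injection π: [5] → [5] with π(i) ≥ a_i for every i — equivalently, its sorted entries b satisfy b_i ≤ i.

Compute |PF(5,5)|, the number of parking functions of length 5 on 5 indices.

Count = 1·6^4 = 1·1296 = 1296 (Konheim–Weiss)
One tuple (1,1,4,1,4) → sorted (1,1,1,4,4): b_i ≤ i ∀i, a PF.

1296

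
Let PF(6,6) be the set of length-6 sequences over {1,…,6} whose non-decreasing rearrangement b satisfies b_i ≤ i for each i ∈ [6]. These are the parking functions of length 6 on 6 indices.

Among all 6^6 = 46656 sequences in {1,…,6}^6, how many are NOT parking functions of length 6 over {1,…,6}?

#PF = (6−6+1)·(6+1)^(6−1) = 1 · 16807 = 16807 (Konheim–Weiss)
One tuple (5,4,3,3,6,6) → sorted (3,3,4,5,6,6): b_1=3>1, not a PF.
So 46656 − 16807 = 29849 fail.

29849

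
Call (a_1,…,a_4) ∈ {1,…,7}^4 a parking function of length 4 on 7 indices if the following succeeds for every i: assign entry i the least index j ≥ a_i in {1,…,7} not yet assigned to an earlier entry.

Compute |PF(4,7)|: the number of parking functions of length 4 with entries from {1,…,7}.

2048

|PF| = (7+1−4)·(7+1)^{4−1} = 4 · 512 = 2048
Example (4,3,4,3) → sorted (3,3,4,4): b_i ≤ 3+i ∀i, a PF.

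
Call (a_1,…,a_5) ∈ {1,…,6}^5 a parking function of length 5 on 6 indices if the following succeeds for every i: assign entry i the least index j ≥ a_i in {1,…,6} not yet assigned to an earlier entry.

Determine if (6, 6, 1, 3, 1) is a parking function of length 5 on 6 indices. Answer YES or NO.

NO

Order a: b = (1, 1, 3, 6, 6).
  b_1=1 ≤ 2
  b_2=1 ≤ 3
  b_3=3 ≤ 4
  b_4=6 > 5
  fails at i=4 ⇒ NO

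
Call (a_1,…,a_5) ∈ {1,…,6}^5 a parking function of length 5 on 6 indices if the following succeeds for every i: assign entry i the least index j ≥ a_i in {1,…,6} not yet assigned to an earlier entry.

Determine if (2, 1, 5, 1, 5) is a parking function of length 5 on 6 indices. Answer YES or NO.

Order a: b = (1, 1, 2, 5, 5).
  b_1=1 ≤ 2
  b_2=1 ≤ 3
  b_3=2 ≤ 4
  b_4=5 ≤ 5
  b_5=5 ≤ 6
All bounds hold ⇒ YES

YES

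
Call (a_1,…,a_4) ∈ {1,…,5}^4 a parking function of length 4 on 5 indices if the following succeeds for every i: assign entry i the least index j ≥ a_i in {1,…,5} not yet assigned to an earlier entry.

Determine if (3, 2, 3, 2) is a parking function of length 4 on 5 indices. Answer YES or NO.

YES

Order a: b = (2, 2, 3, 3).
  b_1=2 ≤ 2
  b_2=2 ≤ 3
  b_3=3 ≤ 4
  b_4=3 ≤ 5
All bounds hold ⇒ YES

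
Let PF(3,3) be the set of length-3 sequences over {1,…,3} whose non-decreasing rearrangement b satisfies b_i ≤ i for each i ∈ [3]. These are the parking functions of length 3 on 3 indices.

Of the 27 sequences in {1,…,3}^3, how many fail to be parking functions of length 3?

11

Count = (3−3+1)·(3+1)^(3−1) = 1 · 16 = 16 (Konheim–Weiss)
One tuple (3,3,2) → sorted (2,3,3): b_1=2>1, not a PF.
3^3 − 16 = 27 − 16 = 11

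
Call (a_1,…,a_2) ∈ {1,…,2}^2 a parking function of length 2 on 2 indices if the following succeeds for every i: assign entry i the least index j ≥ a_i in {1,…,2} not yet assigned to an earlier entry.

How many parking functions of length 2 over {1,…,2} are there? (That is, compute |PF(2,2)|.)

3

Count = (2−2+1)·(2+1)^(2−1) = 1 · 3 = 3
Check (1,2) → sorted (1,2): b_i ≤ i ∀i, a PF.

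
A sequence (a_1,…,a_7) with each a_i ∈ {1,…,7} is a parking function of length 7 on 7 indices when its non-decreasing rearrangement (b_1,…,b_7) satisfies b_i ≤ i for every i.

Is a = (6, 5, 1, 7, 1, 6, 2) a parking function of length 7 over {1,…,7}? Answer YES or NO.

NO

Order a: b = (1, 1, 2, 5, 6, 6, 7).
  b_1=1 ≤ 1
  b_2=1 ≤ 2
  b_3=2 ≤ 3
  b_4=5 > 4
  fails at i=4 ⇒ NO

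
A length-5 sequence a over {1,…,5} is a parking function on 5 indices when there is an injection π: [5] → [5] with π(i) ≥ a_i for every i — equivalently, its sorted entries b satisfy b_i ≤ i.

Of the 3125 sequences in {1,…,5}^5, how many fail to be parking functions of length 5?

|PF| = (5+1−5)·(5+1)^{5−1} = 1×1296 = 1296 (Pollak)
Check (2,5,4,2,3) → sorted (2,2,3,4,5): b_1=2>1, not a PF.
5^5 − 1296 = 3125 − 1296 = 1829

1829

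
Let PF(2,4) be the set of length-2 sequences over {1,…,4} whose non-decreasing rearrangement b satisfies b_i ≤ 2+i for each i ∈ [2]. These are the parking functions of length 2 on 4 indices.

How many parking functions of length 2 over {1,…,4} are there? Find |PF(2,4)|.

15

|PF(2,4)| = (4−2+1)·(4+1)^(2−1) = 3×5 = 15
Check (1,3) → sorted (1,3): b_i ≤ 2+i ∀i, a PF.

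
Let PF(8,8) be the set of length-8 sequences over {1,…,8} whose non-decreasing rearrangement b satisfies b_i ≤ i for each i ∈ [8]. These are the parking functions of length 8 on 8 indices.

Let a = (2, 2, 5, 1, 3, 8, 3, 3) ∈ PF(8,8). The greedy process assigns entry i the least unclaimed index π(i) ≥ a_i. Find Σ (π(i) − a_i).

Σπ = 8·9/2 = 36 (π permutes [8]); Σa = 2+2+5+1+3+8+3+3 = 27; disp = 36−27 = 9.

9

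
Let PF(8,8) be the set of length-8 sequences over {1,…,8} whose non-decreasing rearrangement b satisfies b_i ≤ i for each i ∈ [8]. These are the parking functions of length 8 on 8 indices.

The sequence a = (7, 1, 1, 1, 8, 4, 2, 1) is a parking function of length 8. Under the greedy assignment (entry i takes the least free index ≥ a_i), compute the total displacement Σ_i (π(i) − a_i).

11

Σπ(i) = 1+…+8 = 36; Σa = 7+1+1+1+8+4+2+1 = 25; disp = 36−25 = 11.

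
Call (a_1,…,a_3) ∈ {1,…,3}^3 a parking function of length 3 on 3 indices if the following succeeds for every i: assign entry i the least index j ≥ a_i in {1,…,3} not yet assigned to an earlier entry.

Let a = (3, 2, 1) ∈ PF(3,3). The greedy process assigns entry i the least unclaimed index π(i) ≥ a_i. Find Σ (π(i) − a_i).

Σπ = 3·4/2 = 6 (π permutes [3]); Σa = 3+2+1 = 6; disp = 6−6 = 0.

0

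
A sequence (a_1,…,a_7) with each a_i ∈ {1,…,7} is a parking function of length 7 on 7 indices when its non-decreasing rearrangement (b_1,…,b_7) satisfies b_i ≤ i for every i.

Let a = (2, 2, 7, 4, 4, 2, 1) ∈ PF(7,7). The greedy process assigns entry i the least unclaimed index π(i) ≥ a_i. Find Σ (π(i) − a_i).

6

Σπ = 7·8/2 = 28 (π permutes [7]); Σa = 2+2+7+4+4+2+1 = 22; disp = 28−22 = 6.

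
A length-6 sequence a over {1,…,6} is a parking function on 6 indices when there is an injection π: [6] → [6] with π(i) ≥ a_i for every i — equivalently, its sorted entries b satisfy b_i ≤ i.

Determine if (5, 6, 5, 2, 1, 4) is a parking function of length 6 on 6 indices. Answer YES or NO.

NO

Rearranged: b = (1, 2, 4, 5, 5, 6).
  b_1=1 ≤ 1
  b_2=2 ≤ 2
  b_3=4 > 3
  fails at i=3 ⇒ NO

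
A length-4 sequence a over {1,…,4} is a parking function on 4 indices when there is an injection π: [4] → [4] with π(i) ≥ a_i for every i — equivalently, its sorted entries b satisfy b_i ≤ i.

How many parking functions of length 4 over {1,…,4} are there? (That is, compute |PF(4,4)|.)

125

Count = (4−4+1)·(4+1)^(4−1) = 1 · 125 = 125 [KW]
E.g. (1,1,2,1) → sorted (1,1,1,2): b_i ≤ i ∀i, a PF.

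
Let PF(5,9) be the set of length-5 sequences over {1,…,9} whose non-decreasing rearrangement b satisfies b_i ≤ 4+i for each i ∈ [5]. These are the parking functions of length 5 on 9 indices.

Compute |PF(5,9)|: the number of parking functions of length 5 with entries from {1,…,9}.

50000

|PF| = 5·10^4 = 5 · 10000 = 50000 (Konheim–Weiss)
E.g. (3,6,3,5,9) → sorted (3,3,5,6,9): b_i ≤ 4+i ∀i, a PF.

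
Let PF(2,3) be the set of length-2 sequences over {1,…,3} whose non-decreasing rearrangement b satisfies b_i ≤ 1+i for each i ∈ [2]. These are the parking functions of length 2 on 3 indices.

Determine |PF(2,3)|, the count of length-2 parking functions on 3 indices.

8

|PF(2,3)| = (3+1−2)·(3+1)^{2−1} = 2 · 4 = 8 (Pollak)
Example (2,3) → sorted (2,3): b_i ≤ 1+i ∀i, a PF.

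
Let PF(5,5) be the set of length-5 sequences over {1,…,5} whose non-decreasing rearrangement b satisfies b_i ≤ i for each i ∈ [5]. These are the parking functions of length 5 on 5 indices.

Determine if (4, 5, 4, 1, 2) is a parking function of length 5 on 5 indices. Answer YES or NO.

NO

Rearranged: b = (1, 2, 4, 4, 5).
  b_1=1 ≤ 1
  b_2=2 ≤ 2
  b_3=4 > 3
  fails at i=3 ⇒ NO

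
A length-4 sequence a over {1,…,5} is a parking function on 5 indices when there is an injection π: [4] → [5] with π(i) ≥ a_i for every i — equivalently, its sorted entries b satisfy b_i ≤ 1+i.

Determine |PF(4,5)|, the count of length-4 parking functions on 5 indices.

432

|PF| = 2·6^3 = 2×216 = 432 (Konheim–Weiss)
Check (2,5,1,3) → sorted (1,2,3,5): b_i ≤ 1+i ∀i, a PF.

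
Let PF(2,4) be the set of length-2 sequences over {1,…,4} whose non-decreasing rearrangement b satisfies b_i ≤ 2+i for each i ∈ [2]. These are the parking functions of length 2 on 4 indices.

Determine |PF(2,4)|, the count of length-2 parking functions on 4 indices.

15

#PF = 3·5^1 = 3 · 5 = 15 (Pollak)
One tuple (1,2) → sorted (1,2): b_i ≤ 2+i ∀i, a PF.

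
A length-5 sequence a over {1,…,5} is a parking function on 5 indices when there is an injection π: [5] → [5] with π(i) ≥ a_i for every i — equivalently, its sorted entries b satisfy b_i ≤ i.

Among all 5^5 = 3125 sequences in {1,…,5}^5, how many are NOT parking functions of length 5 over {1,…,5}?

#PF = (6−5)·6^(5−1) = 1 · 1296 = 1296
E.g. (5,1,5,5,5) → sorted (1,5,5,5,5): b_2=5>2, not a PF.
5^5 − 1296 = 3125 − 1296 = 1829

1829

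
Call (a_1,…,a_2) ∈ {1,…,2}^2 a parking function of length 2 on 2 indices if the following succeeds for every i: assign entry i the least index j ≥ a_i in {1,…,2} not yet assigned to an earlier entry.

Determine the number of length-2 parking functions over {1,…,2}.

Count = (2−2+1)·(2+1)^(2−1) = 1×3 = 3
Example (1,2) → sorted (1,2): b_i ≤ i ∀i, a PF.

3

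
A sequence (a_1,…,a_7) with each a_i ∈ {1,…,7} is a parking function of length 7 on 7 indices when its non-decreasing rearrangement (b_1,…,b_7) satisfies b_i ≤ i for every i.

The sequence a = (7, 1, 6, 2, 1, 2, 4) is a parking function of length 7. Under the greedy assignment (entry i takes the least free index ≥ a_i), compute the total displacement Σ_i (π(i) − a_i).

5

Σπ(i) = 1+…+7 = 28; Σa = 7+1+6+2+1+2+4 = 23; disp = 28−23 = 5.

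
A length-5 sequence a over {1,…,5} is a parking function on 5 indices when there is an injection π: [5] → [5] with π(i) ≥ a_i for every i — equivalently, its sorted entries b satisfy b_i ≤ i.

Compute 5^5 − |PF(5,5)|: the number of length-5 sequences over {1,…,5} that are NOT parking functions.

|PF| = (5−5+1)·(5+1)^(5−1) = 1 · 1296 = 1296 [KW]
Example (4,4,2,4,5) → sorted (2,4,4,4,5): b_1=2>1, not a PF.
Total 3125; non-PF = 3125−1296 = 1829

1829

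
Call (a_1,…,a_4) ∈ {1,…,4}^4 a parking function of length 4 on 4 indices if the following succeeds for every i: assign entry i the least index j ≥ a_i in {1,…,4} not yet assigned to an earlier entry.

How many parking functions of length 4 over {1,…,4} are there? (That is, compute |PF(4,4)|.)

125

#PF = (4+1−4)·(4+1)^{4−1} = 1 · 125 = 125 (Pollak)
One tuple (3,1,3,2) → sorted (1,2,3,3): b_i ≤ i ∀i, a PF.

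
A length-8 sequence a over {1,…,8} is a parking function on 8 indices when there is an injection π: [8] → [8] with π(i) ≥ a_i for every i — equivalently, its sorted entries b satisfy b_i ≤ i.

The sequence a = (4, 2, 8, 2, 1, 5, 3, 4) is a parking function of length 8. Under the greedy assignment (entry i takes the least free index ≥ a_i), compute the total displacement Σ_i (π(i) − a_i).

Σπ(i) = 1+…+8 = 36; Σa = 4+2+8+2+1+5+3+4 = 29; disp = 36−29 = 7.

7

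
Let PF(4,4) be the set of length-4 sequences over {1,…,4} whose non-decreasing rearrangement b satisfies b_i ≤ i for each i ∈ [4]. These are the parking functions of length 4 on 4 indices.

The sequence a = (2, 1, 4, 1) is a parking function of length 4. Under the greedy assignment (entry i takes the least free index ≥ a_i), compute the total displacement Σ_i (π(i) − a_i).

Σπ(i) = 1+…+4 = 10; Σa = 2+1+4+1 = 8; disp = 10−8 = 2.

2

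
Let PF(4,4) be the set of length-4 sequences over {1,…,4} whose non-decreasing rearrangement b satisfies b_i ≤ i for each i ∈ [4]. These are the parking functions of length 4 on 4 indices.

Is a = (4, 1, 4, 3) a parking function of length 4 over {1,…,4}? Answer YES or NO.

NO

Order a: b = (1, 3, 4, 4).
  b_1=1 ≤ 1
  b_2=3 > 2
  fails at i=2 ⇒ NO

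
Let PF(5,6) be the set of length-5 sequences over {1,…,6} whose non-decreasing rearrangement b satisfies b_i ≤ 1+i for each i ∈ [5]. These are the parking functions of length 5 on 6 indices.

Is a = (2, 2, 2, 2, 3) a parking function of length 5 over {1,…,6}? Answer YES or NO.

Sorted: b = (2, 2, 2, 2, 3).
  b_1=2 ≤ 2
  b_2=2 ≤ 3
  b_3=2 ≤ 4
  b_4=2 ≤ 5
  b_5=3 ≤ 6
All bounds hold ⇒ YES

YES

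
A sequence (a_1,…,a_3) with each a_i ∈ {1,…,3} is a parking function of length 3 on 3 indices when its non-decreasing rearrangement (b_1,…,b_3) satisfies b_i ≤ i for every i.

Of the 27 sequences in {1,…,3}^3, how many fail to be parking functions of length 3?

11

|PF| = 1·4^2 = 1×16 = 16
Example (3,3,3) → sorted (3,3,3): b_1=3>1, not a PF.
Total 27; non-PF = 27−16 = 11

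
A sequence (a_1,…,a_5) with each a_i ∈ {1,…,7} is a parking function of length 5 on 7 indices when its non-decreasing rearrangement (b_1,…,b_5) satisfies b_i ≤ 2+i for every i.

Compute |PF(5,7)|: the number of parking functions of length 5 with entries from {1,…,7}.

#PF = (7−5+1)·(7+1)^(5−1) = 3×4096 = 12288 [KW]
Example (7,2,6,4,2) → sorted (2,2,4,6,7): b_i ≤ 2+i ∀i, a PF.

12288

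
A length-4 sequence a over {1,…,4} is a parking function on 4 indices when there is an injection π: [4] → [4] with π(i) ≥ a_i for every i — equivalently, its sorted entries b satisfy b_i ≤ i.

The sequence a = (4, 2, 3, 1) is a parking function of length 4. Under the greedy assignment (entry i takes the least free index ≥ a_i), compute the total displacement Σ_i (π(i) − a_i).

0

Σπ = 4·5/2 = 10 (π permutes [4]); Σa = 4+2+3+1 = 10; disp = 10−10 = 0.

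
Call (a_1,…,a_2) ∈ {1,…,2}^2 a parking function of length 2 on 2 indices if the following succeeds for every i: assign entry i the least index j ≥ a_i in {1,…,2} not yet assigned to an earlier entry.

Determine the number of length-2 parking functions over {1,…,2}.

|PF(2,2)| = (2+1−2)·(2+1)^{2−1} = 1 · 3 = 3 (Pollak)
Example (1,2) → sorted (1,2): b_i ≤ i ∀i, a PF.

3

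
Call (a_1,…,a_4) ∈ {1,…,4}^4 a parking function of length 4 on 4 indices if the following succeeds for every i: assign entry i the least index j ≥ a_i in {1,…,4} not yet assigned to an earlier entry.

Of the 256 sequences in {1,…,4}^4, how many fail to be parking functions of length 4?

131

|PF(4,4)| = (5−4)·5^(4−1) = 1×125 = 125 [KW]
E.g. (4,4,4,3) → sorted (3,4,4,4): b_1=3>1, not a PF.
So 256 − 125 = 131 fail.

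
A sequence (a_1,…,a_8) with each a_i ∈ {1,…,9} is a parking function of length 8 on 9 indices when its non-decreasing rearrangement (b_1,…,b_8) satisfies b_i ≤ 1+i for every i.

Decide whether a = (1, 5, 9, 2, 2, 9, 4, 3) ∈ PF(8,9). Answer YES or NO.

NO

Sorted: b = (1, 2, 2, 3, 4, 5, 9, 9).
  b_1=1 ≤ 2
  b_2=2 ≤ 3
  b_3=2 ≤ 4
  b_4=3 ≤ 5
  b_5=4 ≤ 6
  b_6=5 ≤ 7
  b_7=9 > 8
  fails at i=7 ⇒ NO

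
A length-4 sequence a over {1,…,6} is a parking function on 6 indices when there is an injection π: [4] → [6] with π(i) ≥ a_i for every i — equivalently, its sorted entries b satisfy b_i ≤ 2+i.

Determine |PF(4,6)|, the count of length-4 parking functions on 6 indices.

1029

Count = (7−4)·7^(4−1) = 3·343 = 1029 [KW]
E.g. (2,5,1,2) → sorted (1,2,2,5): b_i ≤ 2+i ∀i, a PF.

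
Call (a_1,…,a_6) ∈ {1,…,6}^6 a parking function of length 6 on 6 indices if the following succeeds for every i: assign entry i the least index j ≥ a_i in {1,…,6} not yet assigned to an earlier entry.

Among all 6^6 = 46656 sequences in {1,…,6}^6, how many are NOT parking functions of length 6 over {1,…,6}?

29849

#PF = (6−6+1)·(6+1)^(6−1) = 1×16807 = 16807
One tuple (5,2,4,5,2,4) → sorted (2,2,4,4,5,5): b_1=2>1, not a PF.
So 46656 − 16807 = 29849 fail.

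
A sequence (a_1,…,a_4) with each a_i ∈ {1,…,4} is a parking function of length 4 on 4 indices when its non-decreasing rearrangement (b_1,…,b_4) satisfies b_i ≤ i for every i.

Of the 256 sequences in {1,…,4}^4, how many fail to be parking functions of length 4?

131

|PF(4,4)| = (4−4+1)·(4+1)^(4−1) = 1×125 = 125
One tuple (1,4,3,3) → sorted (1,3,3,4): b_2=3>2, not a PF.
4^4 − 125 = 256 − 125 = 131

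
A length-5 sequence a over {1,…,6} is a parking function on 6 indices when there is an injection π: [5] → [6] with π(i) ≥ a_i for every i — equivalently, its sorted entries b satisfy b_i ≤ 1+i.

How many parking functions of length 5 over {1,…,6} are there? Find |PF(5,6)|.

4802

Count = (7−5)·7^(5−1) = 2×2401 = 4802 (Pollak)
Example (5,6,1,1,1) → sorted (1,1,1,5,6): b_i ≤ 1+i ∀i, a PF.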